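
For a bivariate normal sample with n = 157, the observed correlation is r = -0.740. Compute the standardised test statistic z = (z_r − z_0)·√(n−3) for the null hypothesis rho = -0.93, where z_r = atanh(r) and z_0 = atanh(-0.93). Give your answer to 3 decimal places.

z_r = atanh(-0.740) = -0.950479,  z_0 = atanh(-0.93) = -1.658390
SE = 1/√(n−3) = 1/√154 = 0.080582
z = (z_r − z_0)/SE = (-0.950479 − (-1.658390)) / 0.080582 = 0.707911 / 0.080582 = 8.785

8.785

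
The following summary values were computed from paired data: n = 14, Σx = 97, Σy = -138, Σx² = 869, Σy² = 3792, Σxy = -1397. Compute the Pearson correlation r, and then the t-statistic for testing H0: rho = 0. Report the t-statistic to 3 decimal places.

S_xy = nΣxy − ΣxΣy = 14·(-1397) − 97·(-138) = -19558 − (-13386) = -6172
S_xx = nΣx² − (Σx)² = 14·869 − 97² = 12166 − 9409 = 2757
S_yy = nΣy² − (Σy)² = 14·3792 − (-138)² = 53088 − 19044 = 34044
r = S_xy / √(S_xx·S_yy) = -6172 / √(2757·34044) = -6172 / √93859308 = -6172 / 9688.1014 = -0.6371
t = r·√(n−2)/√(1−r²) = -0.6371·√12 / √(1−0.405896) = -2.206979 / 0.770781 = -2.863

-2.863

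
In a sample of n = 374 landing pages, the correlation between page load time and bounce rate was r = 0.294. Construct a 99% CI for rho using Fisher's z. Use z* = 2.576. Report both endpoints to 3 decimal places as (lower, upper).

z_r = atanh(0.294) = 0.302939;  SE = 1/√(n−3) = 1/√371 = 0.051917
z-limits: 0.302939 ± 2.576·0.051917 = 0.302939 ± 0.133738 = [0.169201, 0.436677]
ρ-limits: (tanh 0.169201, tanh 0.436677) = (0.168, 0.411)

(0.168, 0.411)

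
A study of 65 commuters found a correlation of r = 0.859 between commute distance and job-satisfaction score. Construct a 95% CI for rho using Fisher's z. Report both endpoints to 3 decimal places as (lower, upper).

(0.778, 0.912)

Fisher z: z_r = atanh(r) = ½·ln((1+0.859)/(1−0.859)) = 1.289517
SE(z) = 1/√(n−3) = 1/√62 = 0.127000
95% ⇒ z* = 1.960; margin = 1.960·0.127000 = 0.248920
CI on z-scale: (1.040597, 1.538437)
Back-transform: tanh(1.040597) = 0.778124, tanh(1.538437) = 0.911857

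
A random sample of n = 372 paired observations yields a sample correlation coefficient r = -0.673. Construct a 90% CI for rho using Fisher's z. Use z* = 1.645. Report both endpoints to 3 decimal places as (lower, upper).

(-0.717, -0.623)

Fisher z: z_r = atanh(r) = ½·ln((1+(-0.673))/(1−(-0.673))) = -0.816207
SE(z) = 1/√(n−3) = 1/√369 = 0.052058
90% ⇒ z* = 1.645; margin = 1.645·0.052058 = 0.085635
CI on z-scale: (-0.901842, -0.730572)
Back-transform: tanh(-0.901842) = -0.717194, tanh(-0.730572) = -0.623415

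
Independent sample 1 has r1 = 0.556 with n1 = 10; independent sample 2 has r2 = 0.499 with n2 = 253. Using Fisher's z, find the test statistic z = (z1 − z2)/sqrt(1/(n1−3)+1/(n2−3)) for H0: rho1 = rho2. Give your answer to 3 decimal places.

Fisher z-transforms: z1 = atanh(0.556) = 0.627025, z2 = atanh(0.499) = 0.547974; difference d = 0.079051
Var(d) = 1/7 + 1/250 = 0.1428571 + 0.0040000 = 0.1468571
z = d/√Var(d) = 0.079051 / √0.1468571 = 0.079051 / 0.383219 = 0.206

0.206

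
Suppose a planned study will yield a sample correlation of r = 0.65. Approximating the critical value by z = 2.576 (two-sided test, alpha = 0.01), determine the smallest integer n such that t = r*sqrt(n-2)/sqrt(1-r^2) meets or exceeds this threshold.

Need r·√(n−2)/√(1−r²) ≥ 2.576
√(n−2) ≥ 2.576·√(1−0.4225) / 0.65 = 2.576·0.759934 / 0.65 = 3.0117
n−2 ≥ 9.0703  ⇒  n ≥ 11.0703
Smallest integer n = 12

12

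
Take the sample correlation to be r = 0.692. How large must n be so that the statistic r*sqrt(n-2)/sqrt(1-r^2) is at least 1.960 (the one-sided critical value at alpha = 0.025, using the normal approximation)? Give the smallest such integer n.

7

Need r·√(n−2)/√(1−r²) ≥ 1.960
√(n−2) ≥ 1.960·√(1−0.478864) / 0.692 = 1.960·0.721897 / 0.692 = 2.0447
n−2 ≥ 4.1808  ⇒  n ≥ 6.1808
Smallest integer n = 7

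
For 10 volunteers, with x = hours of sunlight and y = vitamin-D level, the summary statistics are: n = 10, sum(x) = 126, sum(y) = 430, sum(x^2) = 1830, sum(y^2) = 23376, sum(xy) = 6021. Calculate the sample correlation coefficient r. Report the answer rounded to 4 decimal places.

Numerator: nΣxy − (Σx)(Σy) = 10·6021 − (126)(430) = 6030
Denominator: √[(nΣx²−(Σx)²)(nΣy²−(Σy)²)]
  nΣx²−(Σx)² = 10·1830 − 15876 = 2424;  nΣy²−(Σy)² = 10·23376 − 184900 = 48860
  √(2424·48860) = √118436640 = 10882.8599
r = 6030 / 10882.8599 = 0.5541

0.5541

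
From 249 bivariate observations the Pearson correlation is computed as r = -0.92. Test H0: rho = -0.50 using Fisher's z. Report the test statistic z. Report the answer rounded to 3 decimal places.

-16.307

Fisher z: atanh(-0.92) = -1.589027, atanh(-0.50) = -0.549306
z = (z_r − z_0)·√(n−3) = (-1.589027 − (-0.549306))·√246 = -1.039721 · 15.684387 = -16.307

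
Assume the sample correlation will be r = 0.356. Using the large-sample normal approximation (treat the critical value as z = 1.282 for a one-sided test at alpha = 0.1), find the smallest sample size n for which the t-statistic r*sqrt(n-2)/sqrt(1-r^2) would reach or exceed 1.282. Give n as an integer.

14

r√(n−2)/√(1−r²) ≥ 1.282  ⇔  n−2 ≥ (1.282)²·(1−r²)/r²
(1−r²)/r² = (1−0.126736)/0.126736 = 6.8904
n ≥ 2 + 1.643524·6.8904 = 2 + 11.3245 = 13.3245
⌈13.3245⌉ = 14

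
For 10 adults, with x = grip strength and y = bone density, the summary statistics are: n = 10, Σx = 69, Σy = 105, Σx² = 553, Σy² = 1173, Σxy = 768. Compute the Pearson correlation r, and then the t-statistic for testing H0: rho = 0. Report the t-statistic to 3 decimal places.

2.071

Numerator: nΣxy − (Σx)(Σy) = 10·768 − (69)(105) = 435
Denominator: √[(nΣx²−(Σx)²)(nΣy²−(Σy)²)]
  nΣx²−(Σx)² = 10·553 − 4761 = 769;  nΣy²−(Σy)² = 10·1173 − 11025 = 705
  √(769·705) = √542145 = 736.3050
r = 435 / 736.3050 = 0.5908
t = r·√(n−2)/√(1−r²) = 0.5908·√8 / √(1−0.349045) = 1.671035 / 0.806818 = 2.071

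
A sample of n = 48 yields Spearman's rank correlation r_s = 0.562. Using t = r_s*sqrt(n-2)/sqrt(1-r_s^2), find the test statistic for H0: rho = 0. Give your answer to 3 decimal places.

1 − r_s² = 1 − 0.315844 = 0.684156;  √(1−r_s²) = 0.827137
√(n−2) = √46 = 6.782330
t = r_s·√(n−2)/√(1−r_s²) = 0.562 · 6.782330 / 0.827137 = 4.608

4.608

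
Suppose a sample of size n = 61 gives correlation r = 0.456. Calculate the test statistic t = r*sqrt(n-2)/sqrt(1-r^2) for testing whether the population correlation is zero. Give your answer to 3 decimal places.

3.936

t = r·√(n−2) / √(1−r²) with r = 0.456, n = 61
  = 0.456·√59 / √(1 − 0.207936)
  = 0.456·7.681146 / 0.889980
  = 3.502603 / 0.889980 = 3.936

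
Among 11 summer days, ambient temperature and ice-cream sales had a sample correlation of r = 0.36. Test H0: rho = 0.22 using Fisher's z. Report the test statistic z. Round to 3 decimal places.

Fisher z: atanh(0.36) = 0.376886, atanh(0.22) = 0.223656
z = (z_r − z_0)·√(n−3) = (0.376886 − 0.223656)·√8 = 0.153230 · 2.828427 = 0.433

0.433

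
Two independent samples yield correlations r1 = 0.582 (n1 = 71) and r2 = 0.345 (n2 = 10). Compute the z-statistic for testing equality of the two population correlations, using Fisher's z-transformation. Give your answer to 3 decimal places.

z1 = atanh(0.582) = 0.665482,  z2 = atanh(0.345) = 0.359757
SE = √(1/(n1−3) + 1/(n2−3)) = √(1/68 + 1/7) = √(0.0147059 + 0.1428571) = √0.1575630 = 0.396942
z = (z1 − z2)/SE = (0.665482 − 0.359757) / 0.396942 = 0.305725 / 0.396942 = 0.770

0.770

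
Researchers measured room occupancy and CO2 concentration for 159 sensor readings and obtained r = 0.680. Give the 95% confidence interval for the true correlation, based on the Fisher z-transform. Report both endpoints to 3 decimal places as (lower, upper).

(0.586, 0.756)

Fisher z: z_r = atanh(r) = ½·ln((1+0.680)/(1−0.680)) = 0.829114
SE(z) = 1/√(n−3) = 1/√156 = 0.080064
95% ⇒ z* = 1.960; margin = 1.960·0.080064 = 0.156925
CI on z-scale: (0.672189, 0.986039)
Back-transform: tanh(0.672189) = 0.586418, tanh(0.986039) = 0.755668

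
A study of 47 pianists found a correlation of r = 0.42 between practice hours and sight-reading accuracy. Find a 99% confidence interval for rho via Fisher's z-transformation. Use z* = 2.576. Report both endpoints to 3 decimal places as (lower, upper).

(0.059, 0.684)

Fisher z: z_r = atanh(r) = ½·ln((1+0.42)/(1−0.42)) = 0.447692
SE(z) = 1/√(n−3) = 1/√44 = 0.150756
99% ⇒ z* = 2.576; margin = 2.576·0.150756 = 0.388347
CI on z-scale: (0.059345, 0.836039)
Back-transform: tanh(0.059345) = 0.059275, tanh(0.836039) = 0.683705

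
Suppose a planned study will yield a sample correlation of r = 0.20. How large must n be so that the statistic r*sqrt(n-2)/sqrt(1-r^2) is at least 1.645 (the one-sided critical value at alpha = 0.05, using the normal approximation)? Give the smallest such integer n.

r√(n−2)/√(1−r²) ≥ 1.645  ⇔  n−2 ≥ (1.645)²·(1−r²)/r²
(1−r²)/r² = (1−0.0400)/0.0400 = 24.0000
n ≥ 2 + 2.706025·24.0000 = 2 + 64.9446 = 66.9446
⌈66.9446⌉ = 67

67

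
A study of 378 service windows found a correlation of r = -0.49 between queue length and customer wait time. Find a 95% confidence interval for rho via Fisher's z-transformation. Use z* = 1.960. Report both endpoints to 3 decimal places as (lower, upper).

z_r = atanh(-0.49) = -0.536060;  SE = 1/√(n−3) = 1/√375 = 0.051640
z-limits: -0.536060 ± 1.960·0.051640 = -0.536060 ± 0.101214 = [-0.637274, -0.434846]
ρ-limits: (tanh -0.637274, tanh -0.434846) = (-0.563, -0.409)

(-0.563, -0.409)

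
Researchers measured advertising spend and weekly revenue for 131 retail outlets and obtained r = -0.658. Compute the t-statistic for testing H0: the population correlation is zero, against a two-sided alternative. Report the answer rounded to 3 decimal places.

t = r·√(n−2) / √(1−r²) with r = -0.658, n = 131
  = -0.658·√129 / √(1 − 0.432964)
  = -0.658·11.357817 / 0.753018
  = -7.473444 / 0.753018 = -9.925

-9.925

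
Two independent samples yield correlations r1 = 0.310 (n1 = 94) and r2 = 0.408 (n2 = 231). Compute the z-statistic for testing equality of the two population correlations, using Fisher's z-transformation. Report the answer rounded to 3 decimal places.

Fisher z-transforms: z1 = atanh(0.310) = 0.320545, z2 = atanh(0.408) = 0.433209; difference d = -0.112664
Var(d) = 1/91 + 1/228 = 0.0109890 + 0.0043860 = 0.0153750
z = d/√Var(d) = -0.112664 / √0.0153750 = -0.112664 / 0.123996 = -0.909

-0.909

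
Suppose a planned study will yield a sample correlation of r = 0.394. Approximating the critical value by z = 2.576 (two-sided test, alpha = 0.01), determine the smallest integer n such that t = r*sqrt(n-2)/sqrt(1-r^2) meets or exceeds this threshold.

39

r√(n−2)/√(1−r²) ≥ 2.576  ⇔  n−2 ≥ (2.576)²·(1−r²)/r²
(1−r²)/r² = (1−0.155236)/0.155236 = 5.4418
n ≥ 2 + 6.635776·5.4418 = 2 + 36.1106 = 38.1106
⌈38.1106⌉ = 39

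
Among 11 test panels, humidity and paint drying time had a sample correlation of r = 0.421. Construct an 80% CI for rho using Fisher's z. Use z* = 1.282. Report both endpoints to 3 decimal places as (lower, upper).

(-0.004, 0.717)

Fisher z: z_r = atanh(r) = ½·ln((1+0.421)/(1−0.421)) = 0.448907
SE(z) = 1/√(n−3) = 1/√8 = 0.353553
80% ⇒ z* = 1.282; margin = 1.282·0.353553 = 0.453255
CI on z-scale: (-0.004348, 0.902162)
Back-transform: tanh(-0.004348) = -0.004348, tanh(0.902162) = 0.717349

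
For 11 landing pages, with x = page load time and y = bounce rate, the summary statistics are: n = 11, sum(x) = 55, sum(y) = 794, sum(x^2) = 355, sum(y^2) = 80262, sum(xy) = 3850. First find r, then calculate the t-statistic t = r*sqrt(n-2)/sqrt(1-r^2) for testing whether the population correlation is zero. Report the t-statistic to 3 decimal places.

-0.267

Numerator: nΣxy − (Σx)(Σy) = 11·3850 − (55)(794) = -1320
Denominator: √[(nΣx²−(Σx)²)(nΣy²−(Σy)²)]
  nΣx²−(Σx)² = 11·355 − 3025 = 880;  nΣy²−(Σy)² = 11·80262 − 630436 = 252446
  √(880·252446) = √222152480 = 14904.7804
r = -1320 / 14904.7804 = -0.0886
t = r·√(n−2)/√(1−r²) = -0.0886·√9 / √(1−0.007850) = -0.265800 / 0.996067 = -0.267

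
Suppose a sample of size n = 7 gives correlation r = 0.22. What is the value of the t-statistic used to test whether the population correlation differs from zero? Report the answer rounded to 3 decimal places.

1 − r² = 1 − 0.0484 = 0.9516;  √(1−r²) = 0.975500
√(n−2) = √5 = 2.236068
t = r·√(n−2)/√(1−r²) = 0.22 · 2.236068 / 0.975500 = 0.504

0.504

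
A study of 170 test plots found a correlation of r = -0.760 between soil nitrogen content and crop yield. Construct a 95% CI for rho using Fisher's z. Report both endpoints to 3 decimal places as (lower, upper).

(-0.817, -0.688)

z_r = atanh(-0.760) = -0.996215;  SE = 1/√(n−3) = 1/√167 = 0.077382
z-limits: -0.996215 ± 1.960·0.077382 = -0.996215 ± 0.151669 = [-1.147884, -0.844546]
ρ-limits: (tanh -1.147884, tanh -0.844546) = (-0.817, -0.688)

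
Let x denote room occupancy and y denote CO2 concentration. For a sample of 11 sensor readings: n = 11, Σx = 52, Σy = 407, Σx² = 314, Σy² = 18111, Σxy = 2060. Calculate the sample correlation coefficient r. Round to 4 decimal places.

0.2981

Numerator: nΣxy − (Σx)(Σy) = 11·2060 − (52)(407) = 1496
Denominator: √[(nΣx²−(Σx)²)(nΣy²−(Σy)²)]
  nΣx²−(Σx)² = 11·314 − 2704 = 750;  nΣy²−(Σy)² = 11·18111 − 165649 = 33572
  √(750·33572) = √25179000 = 5017.8681
r = 1496 / 5017.8681 = 0.2981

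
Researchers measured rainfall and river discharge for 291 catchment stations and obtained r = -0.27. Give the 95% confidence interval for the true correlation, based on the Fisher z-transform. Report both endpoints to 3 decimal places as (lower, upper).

(-0.373, -0.160)

z_r = atanh(-0.27) = -0.276864;  SE = 1/√(n−3) = 1/√288 = 0.058926
z-limits: -0.276864 ± 1.960·0.058926 = -0.276864 ± 0.115495 = [-0.392359, -0.161369]
ρ-limits: (tanh -0.392359, tanh -0.161369) = (-0.373, -0.160)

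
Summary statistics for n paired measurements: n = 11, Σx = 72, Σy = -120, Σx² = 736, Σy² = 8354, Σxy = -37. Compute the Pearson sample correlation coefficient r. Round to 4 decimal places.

0.5481

S_xy = nΣxy − ΣxΣy = 11·(-37) − 72·(-120) = -407 − (-8640) = 8233
S_xx = nΣx² − (Σx)² = 11·736 − 72² = 8096 − 5184 = 2912
S_yy = nΣy² − (Σy)² = 11·8354 − (-120)² = 91894 − 14400 = 77494
r = S_xy / √(S_xx·S_yy) = 8233 / √(2912·77494) = 8233 / √225662528 = 8233 / 15022.0680 = 0.5481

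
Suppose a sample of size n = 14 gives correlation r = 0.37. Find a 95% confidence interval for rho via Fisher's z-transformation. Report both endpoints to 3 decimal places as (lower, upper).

z_r = atanh(0.37) = 0.388423;  SE = 1/√(n−3) = 1/√11 = 0.301511
z-limits: 0.388423 ± 1.960·0.301511 = 0.388423 ± 0.590962 = [-0.202539, 0.979385]
ρ-limits: (tanh -0.202539, tanh 0.979385) = (-0.200, 0.753)

(-0.200, 0.753)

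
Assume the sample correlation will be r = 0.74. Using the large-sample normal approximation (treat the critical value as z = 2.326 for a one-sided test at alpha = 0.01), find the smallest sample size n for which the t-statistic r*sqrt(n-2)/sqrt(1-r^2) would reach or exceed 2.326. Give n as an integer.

7

Need r·√(n−2)/√(1−r²) ≥ 2.326
√(n−2) ≥ 2.326·√(1−0.5476) / 0.74 = 2.326·0.672607 / 0.74 = 2.1142
n−2 ≥ 4.4698  ⇒  n ≥ 6.4698
Smallest integer n = 7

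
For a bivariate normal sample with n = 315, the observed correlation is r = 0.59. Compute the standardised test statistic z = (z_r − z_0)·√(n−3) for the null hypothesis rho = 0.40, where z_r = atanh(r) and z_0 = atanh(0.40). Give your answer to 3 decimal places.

4.487

z_r = atanh(0.59) = 0.677666,  z_0 = atanh(0.40) = 0.423649
SE = 1/√(n−3) = 1/√312 = 0.056614
z = (z_r − z_0)/SE = (0.677666 − 0.423649) / 0.056614 = 0.254017 / 0.056614 = 4.487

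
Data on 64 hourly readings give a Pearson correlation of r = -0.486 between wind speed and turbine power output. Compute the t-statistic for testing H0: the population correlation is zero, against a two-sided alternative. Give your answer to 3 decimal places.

1 − r² = 1 − 0.236196 = 0.763804;  √(1−r²) = 0.873959
√(n−2) = √62 = 7.874008
t = r·√(n−2)/√(1−r²) = -0.486 · 7.874008 / 0.873959 = -4.379

-4.379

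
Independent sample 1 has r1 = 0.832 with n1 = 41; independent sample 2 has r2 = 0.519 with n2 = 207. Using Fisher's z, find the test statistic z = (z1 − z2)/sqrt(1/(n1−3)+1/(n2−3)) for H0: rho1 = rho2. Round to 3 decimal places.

3.507

z1 = atanh(0.832) = 1.194600,  z2 = atanh(0.519) = 0.574970
SE = √(1/(n1−3) + 1/(n2−3)) = √(1/38 + 1/204) = √(0.0263158 + 0.0049020) = √0.0312178 = 0.176686
z = (z1 − z2)/SE = (1.194600 − 0.574970) / 0.176686 = 0.619630 / 0.176686 = 3.507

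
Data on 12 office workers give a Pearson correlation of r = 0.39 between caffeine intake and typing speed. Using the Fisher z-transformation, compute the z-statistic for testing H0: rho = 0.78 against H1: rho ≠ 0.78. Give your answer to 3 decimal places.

z_r = atanh(0.39) = 0.411800,  z_0 = atanh(0.78) = 1.045371
SE = 1/√(n−3) = 1/√9 = 0.333333
z = (z_r − z_0)/SE = (0.411800 − 1.045371) / 0.333333 = -0.633571 / 0.333333 = -1.901

-1.901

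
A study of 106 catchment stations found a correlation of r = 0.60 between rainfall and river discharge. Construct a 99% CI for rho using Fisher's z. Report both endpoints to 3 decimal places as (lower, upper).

(0.413, 0.738)

z_r = atanh(0.60) = 0.693147;  SE = 1/√(n−3) = 1/√103 = 0.098533
z-limits: 0.693147 ± 2.576·0.098533 = 0.693147 ± 0.253821 = [0.439326, 0.946968]
ρ-limits: (tanh 0.439326, tanh 0.946968) = (0.413, 0.738)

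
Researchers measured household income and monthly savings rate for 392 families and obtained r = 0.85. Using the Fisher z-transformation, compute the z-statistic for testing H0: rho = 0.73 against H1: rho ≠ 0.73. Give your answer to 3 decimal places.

z_r = atanh(0.85) = 1.256153,  z_0 = atanh(0.73) = 0.928727
SE = 1/√(n−3) = 1/√389 = 0.050702
z = (z_r − z_0)/SE = (1.256153 − 0.928727) / 0.050702 = 0.327426 / 0.050702 = 6.458

6.458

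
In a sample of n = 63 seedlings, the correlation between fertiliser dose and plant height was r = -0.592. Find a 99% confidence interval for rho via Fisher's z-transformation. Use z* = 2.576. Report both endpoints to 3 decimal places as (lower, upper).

z_r = atanh(-0.592) = -0.680740;  SE = 1/√(n−3) = 1/√60 = 0.129099
z-limits: -0.680740 ± 2.576·0.129099 = -0.680740 ± 0.332559 = [-1.013299, -0.348181]
ρ-limits: (tanh -1.013299, tanh -0.348181) = (-0.767, -0.335)

(-0.767, -0.335)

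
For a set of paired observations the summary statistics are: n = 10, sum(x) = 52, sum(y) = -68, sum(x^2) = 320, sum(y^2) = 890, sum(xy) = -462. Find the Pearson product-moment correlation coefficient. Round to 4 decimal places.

-0.7443

S_xy = nΣxy − ΣxΣy = 10·(-462) − 52·(-68) = -4620 − (-3536) = -1084
S_xx = nΣx² − (Σx)² = 10·320 − 52² = 3200 − 2704 = 496
S_yy = nΣy² − (Σy)² = 10·890 − (-68)² = 8900 − 4624 = 4276
r = S_xy / √(S_xx·S_yy) = -1084 / √(496·4276) = -1084 / √2120896 = -1084 / 1456.3296 = -0.7443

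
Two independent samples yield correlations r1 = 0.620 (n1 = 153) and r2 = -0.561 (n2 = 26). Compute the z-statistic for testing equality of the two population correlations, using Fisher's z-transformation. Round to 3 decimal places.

z1 = atanh(0.620) = 0.725005,  z2 = atanh(-0.561) = -0.634291
SE = √(1/(n1−3) + 1/(n2−3)) = √(1/150 + 1/23) = √(0.0066667 + 0.0434783) = √0.0501450 = 0.223931
z = (z1 − z2)/SE = (0.725005 − (-0.634291)) / 0.223931 = 1.359296 / 0.223931 = 6.070

6.070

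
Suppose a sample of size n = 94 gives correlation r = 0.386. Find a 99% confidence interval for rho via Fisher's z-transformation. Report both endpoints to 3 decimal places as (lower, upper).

z_r = atanh(0.386) = 0.407091;  SE = 1/√(n−3) = 1/√91 = 0.104828
z-limits: 0.407091 ± 2.576·0.104828 = 0.407091 ± 0.270037 = [0.137054, 0.677128]
ρ-limits: (tanh 0.137054, tanh 0.677128) = (0.136, 0.590)

(0.136, 0.590)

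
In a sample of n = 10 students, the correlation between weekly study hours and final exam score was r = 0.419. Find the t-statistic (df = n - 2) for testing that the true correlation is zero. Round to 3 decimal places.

1.305

t = r·√(n−2) / √(1−r²) with r = 0.419, n = 10
  = 0.419·√8 / √(1 − 0.175561)
  = 0.419·2.828427 / 0.907986
  = 1.185111 / 0.907986 = 1.305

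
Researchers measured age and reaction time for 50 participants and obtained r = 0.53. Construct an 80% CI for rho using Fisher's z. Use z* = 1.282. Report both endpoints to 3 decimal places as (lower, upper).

(0.383, 0.651)

z_r = atanh(0.53) = 0.590145;  SE = 1/√(n−3) = 1/√47 = 0.145865
z-limits: 0.590145 ± 1.282·0.145865 = 0.590145 ± 0.186999 = [0.403146, 0.777144]
ρ-limits: (tanh 0.403146, tanh 0.777144) = (0.383, 0.651)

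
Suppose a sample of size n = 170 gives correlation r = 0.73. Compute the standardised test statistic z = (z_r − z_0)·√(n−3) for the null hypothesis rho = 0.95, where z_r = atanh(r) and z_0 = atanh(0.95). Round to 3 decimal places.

Fisher z: atanh(0.73) = 0.928727, atanh(0.95) = 1.831781
z = (z_r − z_0)·√(n−3) = (0.928727 − 1.831781)·√167 = -0.903054 · 12.922848 = -11.670

-11.670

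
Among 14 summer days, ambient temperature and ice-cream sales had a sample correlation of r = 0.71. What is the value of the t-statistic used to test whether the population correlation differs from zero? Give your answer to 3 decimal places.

3.493

t = r·√(n−2) / √(1−r²) with r = 0.71, n = 14
  = 0.71·√12 / √(1 − 0.5041)
  = 0.71·3.464102 / 0.704202
  = 2.459512 / 0.704202 = 3.493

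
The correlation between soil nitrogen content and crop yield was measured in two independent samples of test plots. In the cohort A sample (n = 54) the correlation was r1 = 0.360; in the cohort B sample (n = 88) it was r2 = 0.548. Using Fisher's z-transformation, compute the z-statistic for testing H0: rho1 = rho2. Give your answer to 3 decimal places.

Fisher z-transforms: z1 = atanh(0.360) = 0.376886, z2 = atanh(0.548) = 0.615518; difference d = -0.238632
Var(d) = 1/51 + 1/85 = 0.0196078 + 0.0117647 = 0.0313725
z = d/√Var(d) = -0.238632 / √0.0313725 = -0.238632 / 0.177123 = -1.347

-1.347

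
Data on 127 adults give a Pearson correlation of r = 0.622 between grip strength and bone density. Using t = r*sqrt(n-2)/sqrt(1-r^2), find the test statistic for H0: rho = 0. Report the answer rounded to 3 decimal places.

t = r·√(n−2) / √(1−r²) with r = 0.622, n = 127
  = 0.622·√125 / √(1 − 0.386884)
  = 0.622·11.180340 / 0.783017
  = 6.954171 / 0.783017 = 8.881

8.881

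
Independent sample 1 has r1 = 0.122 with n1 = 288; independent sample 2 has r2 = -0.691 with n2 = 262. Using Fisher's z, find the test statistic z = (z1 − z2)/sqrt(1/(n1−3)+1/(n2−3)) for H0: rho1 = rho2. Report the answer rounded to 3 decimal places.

11.328

Fisher z-transforms: z1 = atanh(0.122) = 0.122611, z2 = atanh(-0.691) = -0.849867; difference d = 0.972478
Var(d) = 1/285 + 1/259 = 0.0035088 + 0.0038610 = 0.0073698
z = d/√Var(d) = 0.972478 / √0.0073698 = 0.972478 / 0.085848 = 11.328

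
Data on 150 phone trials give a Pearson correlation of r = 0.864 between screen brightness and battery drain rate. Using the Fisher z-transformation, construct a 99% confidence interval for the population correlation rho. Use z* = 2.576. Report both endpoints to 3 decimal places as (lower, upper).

z_r = atanh(0.864) = 1.308913;  SE = 1/√(n−3) = 1/√147 = 0.082479
z-limits: 1.308913 ± 2.576·0.082479 = 1.308913 ± 0.212466 = [1.096447, 1.521379]
ρ-limits: (tanh 1.096447, tanh 1.521379) = (0.799, 0.909)

(0.799, 0.909)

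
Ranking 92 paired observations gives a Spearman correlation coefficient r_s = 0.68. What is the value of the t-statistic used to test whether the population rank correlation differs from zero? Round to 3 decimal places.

t = r_s·√(n−2) / √(1−r_s²) with r_s = 0.68, n = 92
  = 0.68·√90 / √(1 − 0.4624)
  = 0.68·9.486833 / 0.733212
  = 6.451046 / 0.733212 = 8.798

8.798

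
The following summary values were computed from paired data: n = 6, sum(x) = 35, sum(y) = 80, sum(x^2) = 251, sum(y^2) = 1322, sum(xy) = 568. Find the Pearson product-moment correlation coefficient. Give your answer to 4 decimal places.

S_xy = nΣxy − ΣxΣy = 6·568 − 35·80 = 3408 − 2800 = 608
S_xx = nΣx² − (Σx)² = 6·251 − 35² = 1506 − 1225 = 281
S_yy = nΣy² − (Σy)² = 6·1322 − 80² = 7932 − 6400 = 1532
r = S_xy / √(S_xx·S_yy) = 608 / √(281·1532) = 608 / √430492 = 608 / 656.1189 = 0.9267

0.9267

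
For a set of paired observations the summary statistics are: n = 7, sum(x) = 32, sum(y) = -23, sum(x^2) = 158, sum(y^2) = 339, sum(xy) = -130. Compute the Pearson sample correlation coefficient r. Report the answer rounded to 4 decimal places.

S_xy = nΣxy − ΣxΣy = 7·(-130) − 32·(-23) = -910 − (-736) = -174
S_xx = nΣx² − (Σx)² = 7·158 − 32² = 1106 − 1024 = 82
S_yy = nΣy² − (Σy)² = 7·339 − (-23)² = 2373 − 529 = 1844
r = S_xy / √(S_xx·S_yy) = -174 / √(82·1844) = -174 / √151208 = -174 / 388.8547 = -0.4475

-0.4475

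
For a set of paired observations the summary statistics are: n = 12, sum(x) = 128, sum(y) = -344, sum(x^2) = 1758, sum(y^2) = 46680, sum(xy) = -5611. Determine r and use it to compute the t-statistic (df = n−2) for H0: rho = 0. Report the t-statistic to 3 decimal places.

S_xy = nΣxy − ΣxΣy = 12·(-5611) − 128·(-344) = -67332 − (-44032) = -23300
S_xx = nΣx² − (Σx)² = 12·1758 − 128² = 21096 − 16384 = 4712
S_yy = nΣy² − (Σy)² = 12·46680 − (-344)² = 560160 − 118336 = 441824
r = S_xy / √(S_xx·S_yy) = -23300 / √(4712·441824) = -23300 / √2081874688 = -23300 / 45627.5650 = -0.5107
t = r·√(n−2)/√(1−r²) = -0.5107·√10 / √(1−0.260814) = -1.614975 / 0.859759 = -1.878

-1.878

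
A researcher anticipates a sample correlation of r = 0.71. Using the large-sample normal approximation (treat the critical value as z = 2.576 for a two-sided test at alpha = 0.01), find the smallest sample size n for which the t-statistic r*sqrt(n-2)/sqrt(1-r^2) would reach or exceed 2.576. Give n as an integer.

Need r·√(n−2)/√(1−r²) ≥ 2.576
√(n−2) ≥ 2.576·√(1−0.5041) / 0.71 = 2.576·0.704202 / 0.71 = 2.5550
n−2 ≥ 6.5280  ⇒  n ≥ 8.5280
Smallest integer n = 9

9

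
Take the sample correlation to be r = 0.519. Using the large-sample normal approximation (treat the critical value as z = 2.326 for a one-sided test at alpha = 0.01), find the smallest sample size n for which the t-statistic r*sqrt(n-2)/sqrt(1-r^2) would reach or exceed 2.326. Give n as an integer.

17

r√(n−2)/√(1−r²) ≥ 2.326  ⇔  n−2 ≥ (2.326)²·(1−r²)/r²
(1−r²)/r² = (1−0.269361)/0.269361 = 2.7125
n ≥ 2 + 5.410276·2.7125 = 2 + 14.6754 = 16.6754
⌈16.6754⌉ = 17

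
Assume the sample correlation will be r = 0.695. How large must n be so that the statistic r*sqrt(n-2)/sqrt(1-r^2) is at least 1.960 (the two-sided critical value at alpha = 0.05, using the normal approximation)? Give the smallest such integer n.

7

Need r·√(n−2)/√(1−r²) ≥ 1.960
√(n−2) ≥ 1.960·√(1−0.483025) / 0.695 = 1.960·0.719010 / 0.695 = 2.0277
n−2 ≥ 4.1116  ⇒  n ≥ 6.1116
Smallest integer n = 7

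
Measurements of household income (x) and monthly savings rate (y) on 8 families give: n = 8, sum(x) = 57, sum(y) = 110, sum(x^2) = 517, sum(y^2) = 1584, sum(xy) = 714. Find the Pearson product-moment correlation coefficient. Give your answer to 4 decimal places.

-0.7834

S_xy = nΣxy − ΣxΣy = 8·714 − 57·110 = 5712 − 6270 = -558
S_xx = nΣx² − (Σx)² = 8·517 − 57² = 4136 − 3249 = 887
S_yy = nΣy² − (Σy)² = 8·1584 − 110² = 12672 − 12100 = 572
r = S_xy / √(S_xx·S_yy) = -558 / √(887·572) = -558 / √507364 = -558 / 712.2949 = -0.7834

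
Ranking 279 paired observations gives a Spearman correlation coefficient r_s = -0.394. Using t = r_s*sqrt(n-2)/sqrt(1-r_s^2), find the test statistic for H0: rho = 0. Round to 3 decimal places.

t = r_s·√(n−2) / √(1−r_s²) with r_s = -0.394, n = 279
  = -0.394·√277 / √(1 − 0.155236)
  = -0.394·16.643317 / 0.919110
  = -6.557467 / 0.919110 = -7.135

-7.135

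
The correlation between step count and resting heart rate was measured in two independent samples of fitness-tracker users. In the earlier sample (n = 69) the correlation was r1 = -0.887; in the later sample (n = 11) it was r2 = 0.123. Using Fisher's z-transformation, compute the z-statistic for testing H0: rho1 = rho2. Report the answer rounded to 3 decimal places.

-4.090

z1 = atanh(-0.887) = -1.407678,  z2 = atanh(0.123) = 0.123626
SE = √(1/(n1−3) + 1/(n2−3)) = √(1/66 + 1/8) = √(0.0151515 + 0.1250000) = √0.1401515 = 0.374368
z = (z1 − z2)/SE = (-1.407678 − 0.123626) / 0.374368 = -1.531304 / 0.374368 = -4.090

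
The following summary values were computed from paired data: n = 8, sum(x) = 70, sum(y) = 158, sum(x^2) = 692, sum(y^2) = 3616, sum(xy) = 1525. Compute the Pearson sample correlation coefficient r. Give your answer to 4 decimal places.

S_xy = nΣxy − ΣxΣy = 8·1525 − 70·158 = 12200 − 11060 = 1140
S_xx = nΣx² − (Σx)² = 8·692 − 70² = 5536 − 4900 = 636
S_yy = nΣy² − (Σy)² = 8·3616 − 158² = 28928 − 24964 = 3964
r = S_xy / √(S_xx·S_yy) = 1140 / √(636·3964) = 1140 / √2521104 = 1140 / 1587.7985 = 0.7180

0.7180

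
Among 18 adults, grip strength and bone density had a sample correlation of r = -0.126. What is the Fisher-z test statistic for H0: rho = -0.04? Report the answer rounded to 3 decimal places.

-0.336

Fisher z: atanh(-0.126) = -0.126673, atanh(-0.04) = -0.040021
z = (z_r − z_0)·√(n−3) = (-0.126673 − (-0.040021))·√15 = -0.086652 · 3.872983 = -0.336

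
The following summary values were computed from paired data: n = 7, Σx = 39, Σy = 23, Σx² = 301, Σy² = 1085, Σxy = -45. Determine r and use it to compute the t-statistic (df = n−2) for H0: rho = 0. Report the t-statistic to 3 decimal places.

-1.658

S_xy = nΣxy − ΣxΣy = 7·(-45) − 39·23 = -315 − 897 = -1212
S_xx = nΣx² − (Σx)² = 7·301 − 39² = 2107 − 1521 = 586
S_yy = nΣy² − (Σy)² = 7·1085 − 23² = 7595 − 529 = 7066
r = S_xy / √(S_xx·S_yy) = -1212 / √(586·7066) = -1212 / √4140676 = -1212 / 2034.8651 = -0.5956
t = r·√(n−2)/√(1−r²) = -0.5956·√5 / √(1−0.354739) = -1.331802 / 0.803281 = -1.658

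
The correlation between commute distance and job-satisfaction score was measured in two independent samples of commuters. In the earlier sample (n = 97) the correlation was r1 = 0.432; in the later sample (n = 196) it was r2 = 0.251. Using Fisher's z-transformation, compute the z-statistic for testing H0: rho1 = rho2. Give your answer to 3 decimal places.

z1 = atanh(0.432) = 0.462353,  z2 = atanh(0.251) = 0.256480
SE = √(1/(n1−3) + 1/(n2−3)) = √(1/94 + 1/193) = √(0.0106383 + 0.0051813) = √0.0158196 = 0.125776
z = (z1 − z2)/SE = (0.462353 − 0.256480) / 0.125776 = 0.205873 / 0.125776 = 1.637

1.637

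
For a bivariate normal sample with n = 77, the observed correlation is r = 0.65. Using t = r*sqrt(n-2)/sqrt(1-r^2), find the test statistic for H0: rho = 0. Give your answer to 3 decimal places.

7.407

t = r·√(n−2) / √(1−r²) with r = 0.65, n = 77
  = 0.65·√75 / √(1 − 0.4225)
  = 0.65·8.660254 / 0.759934
  = 5.629165 / 0.759934 = 7.407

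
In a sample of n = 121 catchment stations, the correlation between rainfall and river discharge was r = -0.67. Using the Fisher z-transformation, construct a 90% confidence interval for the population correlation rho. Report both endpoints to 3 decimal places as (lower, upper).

(-0.745, -0.578)

z_r = atanh(-0.67) = -0.810743;  SE = 1/√(n−3) = 1/√118 = 0.092057
z-limits: -0.810743 ± 1.645·0.092057 = -0.810743 ± 0.151434 = [-0.962177, -0.659309]
ρ-limits: (tanh -0.962177, tanh -0.659309) = (-0.745, -0.578)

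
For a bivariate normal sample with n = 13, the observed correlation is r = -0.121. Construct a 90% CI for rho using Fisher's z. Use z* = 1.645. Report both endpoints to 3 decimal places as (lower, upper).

Fisher z: z_r = atanh(r) = ½·ln((1+(-0.121))/(1−(-0.121))) = -0.121596
SE(z) = 1/√(n−3) = 1/√10 = 0.316228
90% ⇒ z* = 1.645; margin = 1.645·0.316228 = 0.520195
CI on z-scale: (-0.641791, 0.398599)
Back-transform: tanh(-0.641791) = -0.566118, tanh(0.398599) = 0.378750

(-0.566, 0.379)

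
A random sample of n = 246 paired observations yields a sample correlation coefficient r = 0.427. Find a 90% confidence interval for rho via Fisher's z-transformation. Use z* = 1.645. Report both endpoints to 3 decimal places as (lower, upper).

Fisher z: z_r = atanh(r) = ½·ln((1+0.427)/(1−0.427)) = 0.456222
SE(z) = 1/√(n−3) = 1/√243 = 0.064150
90% ⇒ z* = 1.645; margin = 1.645·0.064150 = 0.105527
CI on z-scale: (0.350695, 0.561749)
Back-transform: tanh(0.350695) = 0.336992, tanh(0.561749) = 0.509274

(0.337, 0.509)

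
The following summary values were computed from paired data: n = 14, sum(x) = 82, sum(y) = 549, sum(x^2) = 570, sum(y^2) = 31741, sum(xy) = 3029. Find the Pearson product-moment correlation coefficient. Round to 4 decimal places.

Numerator: nΣxy − (Σx)(Σy) = 14·3029 − (82)(549) = -2612
Denominator: √[(nΣx²−(Σx)²)(nΣy²−(Σy)²)]
  nΣx²−(Σx)² = 14·570 − 6724 = 1256;  nΣy²−(Σy)² = 14·31741 − 301401 = 142973
  √(1256·142973) = √179574088 = 13400.5257
r = -2612 / 13400.5257 = -0.1949

-0.1949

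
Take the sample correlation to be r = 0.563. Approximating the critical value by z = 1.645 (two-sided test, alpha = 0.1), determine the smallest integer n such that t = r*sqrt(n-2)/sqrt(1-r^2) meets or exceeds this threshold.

Need r·√(n−2)/√(1−r²) ≥ 1.645
√(n−2) ≥ 1.645·√(1−0.316969) / 0.563 = 1.645·0.826457 / 0.563 = 2.4148
n−2 ≥ 5.8313  ⇒  n ≥ 7.8313
Smallest integer n = 8

8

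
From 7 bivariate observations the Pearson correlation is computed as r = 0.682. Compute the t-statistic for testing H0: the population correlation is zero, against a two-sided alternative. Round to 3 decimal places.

1 − r² = 1 − 0.465124 = 0.534876;  √(1−r²) = 0.731352
√(n−2) = √5 = 2.236068
t = r·√(n−2)/√(1−r²) = 0.682 · 2.236068 / 0.731352 = 2.085

2.085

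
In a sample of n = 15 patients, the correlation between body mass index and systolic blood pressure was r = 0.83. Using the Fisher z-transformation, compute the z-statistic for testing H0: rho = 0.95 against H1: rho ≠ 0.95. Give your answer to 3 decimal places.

-2.230

Fisher z: atanh(0.83) = 1.188136, atanh(0.95) = 1.831781
z = (z_r − z_0)·√(n−3) = (1.188136 − 1.831781)·√12 = -0.643645 · 3.464102 = -2.230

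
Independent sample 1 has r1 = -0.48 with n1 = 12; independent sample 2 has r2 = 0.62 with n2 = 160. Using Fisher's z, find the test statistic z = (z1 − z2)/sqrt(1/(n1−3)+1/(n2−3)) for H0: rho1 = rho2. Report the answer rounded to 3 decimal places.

z1 = atanh(-0.48) = -0.522984,  z2 = atanh(0.62) = 0.725005
SE = √(1/(n1−3) + 1/(n2−3)) = √(1/9 + 1/157) = √(0.1111111 + 0.0063694) = √0.1174805 = 0.342754
z = (z1 − z2)/SE = (-0.522984 − 0.725005) / 0.342754 = -1.247989 / 0.342754 = -3.641

-3.641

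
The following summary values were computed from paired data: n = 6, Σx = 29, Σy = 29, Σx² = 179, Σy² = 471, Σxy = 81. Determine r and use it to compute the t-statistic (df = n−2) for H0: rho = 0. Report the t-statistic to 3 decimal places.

Numerator: nΣxy − (Σx)(Σy) = 6·81 − (29)(29) = -355
Denominator: √[(nΣx²−(Σx)²)(nΣy²−(Σy)²)]
  nΣx²−(Σx)² = 6·179 − 841 = 233;  nΣy²−(Σy)² = 6·471 − 841 = 1985
  √(233·1985) = √462505 = 680.0772
r = -355 / 680.0772 = -0.5220
t = r·√(n−2)/√(1−r²) = -0.5220·√4 / √(1−0.272484) = -1.044000 / 0.852945 = -1.224

-1.224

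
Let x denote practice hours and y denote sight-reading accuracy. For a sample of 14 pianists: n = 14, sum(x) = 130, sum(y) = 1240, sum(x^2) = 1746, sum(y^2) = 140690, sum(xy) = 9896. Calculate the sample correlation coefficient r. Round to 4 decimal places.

-0.3968

Numerator: nΣxy − (Σx)(Σy) = 14·9896 − (130)(1240) = -22656
Denominator: √[(nΣx²−(Σx)²)(nΣy²−(Σy)²)]
  nΣx²−(Σx)² = 14·1746 − 16900 = 7544;  nΣy²−(Σy)² = 14·140690 − 1537600 = 432060
  √(7544·432060) = √3259460640 = 57091.6863
r = -22656 / 57091.6863 = -0.3968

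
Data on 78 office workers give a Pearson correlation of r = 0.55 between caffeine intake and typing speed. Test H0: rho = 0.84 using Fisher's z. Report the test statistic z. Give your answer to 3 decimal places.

z_r = atanh(0.55) = 0.618381,  z_0 = atanh(0.84) = 1.221174
SE = 1/√(n−3) = 1/√75 = 0.115470
z = (z_r − z_0)/SE = (0.618381 − 1.221174) / 0.115470 = -0.602793 / 0.115470 = -5.220

-5.220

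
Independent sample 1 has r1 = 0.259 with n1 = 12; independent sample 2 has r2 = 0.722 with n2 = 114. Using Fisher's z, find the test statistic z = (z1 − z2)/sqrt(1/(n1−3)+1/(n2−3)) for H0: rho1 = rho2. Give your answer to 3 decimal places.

-1.866

Fisher z-transforms: z1 = atanh(0.259) = 0.265036, z2 = atanh(0.722) = 0.911810; difference d = -0.646774
Var(d) = 1/9 + 1/111 = 0.1111111 + 0.0090090 = 0.1201201
z = d/√Var(d) = -0.646774 / √0.1201201 = -0.646774 / 0.346583 = -1.866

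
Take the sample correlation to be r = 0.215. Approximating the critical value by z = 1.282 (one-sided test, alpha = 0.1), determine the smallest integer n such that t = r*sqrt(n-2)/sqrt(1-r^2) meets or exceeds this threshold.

36

Need r·√(n−2)/√(1−r²) ≥ 1.282
√(n−2) ≥ 1.282·√(1−0.046225) / 0.215 = 1.282·0.976614 / 0.215 = 5.8233
n−2 ≥ 33.9108  ⇒  n ≥ 35.9108
Smallest integer n = 36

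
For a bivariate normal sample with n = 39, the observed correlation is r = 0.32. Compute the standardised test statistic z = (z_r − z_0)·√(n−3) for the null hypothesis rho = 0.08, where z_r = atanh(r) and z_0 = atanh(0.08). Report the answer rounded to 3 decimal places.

1.509

z_r = atanh(0.32) = 0.331647,  z_0 = atanh(0.08) = 0.080171
SE = 1/√(n−3) = 1/√36 = 0.166667
z = (z_r − z_0)/SE = (0.331647 − 0.080171) / 0.166667 = 0.251476 / 0.166667 = 1.509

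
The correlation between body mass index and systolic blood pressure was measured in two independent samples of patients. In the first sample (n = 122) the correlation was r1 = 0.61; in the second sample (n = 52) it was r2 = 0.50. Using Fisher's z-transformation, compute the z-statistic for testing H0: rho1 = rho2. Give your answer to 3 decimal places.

Fisher z-transforms: z1 = atanh(0.61) = 0.708921, z2 = atanh(0.50) = 0.549306; difference d = 0.159615
Var(d) = 1/119 + 1/49 = 0.0084034 + 0.0204082 = 0.0288116
z = d/√Var(d) = 0.159615 / √0.0288116 = 0.159615 / 0.169740 = 0.940

0.940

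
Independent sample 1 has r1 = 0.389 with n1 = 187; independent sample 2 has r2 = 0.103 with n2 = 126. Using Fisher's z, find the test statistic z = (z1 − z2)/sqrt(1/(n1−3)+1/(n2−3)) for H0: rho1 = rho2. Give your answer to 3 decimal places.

Fisher z-transforms: z1 = atanh(0.389) = 0.410621, z2 = atanh(0.103) = 0.103367; difference d = 0.307254
Var(d) = 1/184 + 1/123 = 0.0054348 + 0.0081301 = 0.0135649
z = d/√Var(d) = 0.307254 / √0.0135649 = 0.307254 / 0.116468 = 2.638

2.638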